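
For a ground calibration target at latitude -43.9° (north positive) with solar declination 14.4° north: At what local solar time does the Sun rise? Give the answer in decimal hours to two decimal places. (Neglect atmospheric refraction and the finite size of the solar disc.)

−tan φ tan δ = −(-0.9623)(0.2568) = 0.2471; H_s = arccos(0.2471) = 75.69°.
Sunrise is at 12 − H_s/15 = 12 − 5.046 = 6.954 h local solar time.

6.95 h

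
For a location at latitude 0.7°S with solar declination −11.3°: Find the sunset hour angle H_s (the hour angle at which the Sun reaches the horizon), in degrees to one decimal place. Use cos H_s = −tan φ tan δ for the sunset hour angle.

−tan φ tan δ = −(-0.0122)(-0.1998) = -0.0024; H_s = arccos(-0.0024) = 90.14°.

90.1°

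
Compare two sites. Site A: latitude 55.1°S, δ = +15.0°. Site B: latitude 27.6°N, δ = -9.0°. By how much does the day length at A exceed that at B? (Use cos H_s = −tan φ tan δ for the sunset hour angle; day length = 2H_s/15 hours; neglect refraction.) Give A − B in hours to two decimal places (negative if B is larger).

A: H_s = arccos(−tan -55.1° · tan 15.0°) = 67.41°, so 2H_s/15 = 8.9880 h.
B: H_s = arccos(−tan 27.6° · tan -9.0°) = 85.25°, so 2H_s/15 = 11.3667 h.
A − B = 8.9880 − 11.3667 = -2.3787 h.

-2.38 h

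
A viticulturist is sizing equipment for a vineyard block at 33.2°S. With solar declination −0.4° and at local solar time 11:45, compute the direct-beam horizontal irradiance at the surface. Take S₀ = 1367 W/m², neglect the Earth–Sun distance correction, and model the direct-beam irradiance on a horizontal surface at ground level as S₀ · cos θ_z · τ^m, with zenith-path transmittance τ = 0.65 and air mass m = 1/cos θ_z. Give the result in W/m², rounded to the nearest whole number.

Hour angle H = 15° × (11.75 − 12) = -3.75°.
cos θ_z = sin(-33.2°) sin(-0.4°) + cos(-33.2°) cos(-0.4°) cos(-3.75°) = 0.0038 + 0.8350 = 0.8388.
Air mass m = 1/cos θ_z = 1/0.8388 = 1.192; τ^m = 0.65^1.192 = 0.5984.
Surface direct beam = 1367 × 0.8388 × 0.5984 = 686.15 W/m².

686 W/m²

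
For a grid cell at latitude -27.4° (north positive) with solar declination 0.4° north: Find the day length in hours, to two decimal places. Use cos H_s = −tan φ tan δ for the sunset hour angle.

−tan φ tan δ = −(-0.5184)(0.0070) = 0.0036; H_s = arccos(0.0036) = 89.79°.
Day length = 2 H_s / 15° h⁻¹ = 179.58° / 15 = 11.972 h.

11.97 hours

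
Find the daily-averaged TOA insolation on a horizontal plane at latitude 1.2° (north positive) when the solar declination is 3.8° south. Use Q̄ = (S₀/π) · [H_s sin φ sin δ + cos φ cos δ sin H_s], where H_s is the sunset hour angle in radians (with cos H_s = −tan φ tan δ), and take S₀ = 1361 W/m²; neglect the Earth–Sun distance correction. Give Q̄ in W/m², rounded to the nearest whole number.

cos H_s = −tan(1.2°) · tan(-3.8°) = 0.0014, so H_s = arccos(0.0014) = 89.92°. In radians, H_s = 1.5694.
H_s sin φ sin δ = 1.5694 × 0.0209 × -0.0663 = -0.0022.
cos φ cos δ sin H_s = 0.9998 × 0.9978 × 1.0000 = 0.9976.
Q̄ = (1361/π) × (-0.0022 + 0.9976) = 433.22 × 0.9954 = 431.23 W/m².

431 W/m²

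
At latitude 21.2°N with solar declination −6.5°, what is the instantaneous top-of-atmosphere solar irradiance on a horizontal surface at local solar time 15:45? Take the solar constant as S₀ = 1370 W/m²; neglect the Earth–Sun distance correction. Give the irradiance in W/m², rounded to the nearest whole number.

Hour angle H = 15° × (15.75 − 12) = 56.25°.
cos θ_z = sin(21.2°) sin(-6.5°) + cos(21.2°) cos(-6.5°) cos(56.25°) = -0.0409 + 0.5146 = 0.4737.
Top-of-atmosphere irradiance = S₀ cos θ_z = 1370 × 0.4737 = 648.97 W/m².

649 W/m²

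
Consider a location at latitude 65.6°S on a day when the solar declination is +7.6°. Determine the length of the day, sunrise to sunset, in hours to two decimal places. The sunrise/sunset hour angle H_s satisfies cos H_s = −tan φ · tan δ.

9.72 hours

cos H_s = −tan(-65.6°) · tan(7.6°) = 0.2941, so H_s = arccos(0.2941) = 72.90°.
Day length = 2 H_s / 15° h⁻¹ = 145.80° / 15 = 9.720 h.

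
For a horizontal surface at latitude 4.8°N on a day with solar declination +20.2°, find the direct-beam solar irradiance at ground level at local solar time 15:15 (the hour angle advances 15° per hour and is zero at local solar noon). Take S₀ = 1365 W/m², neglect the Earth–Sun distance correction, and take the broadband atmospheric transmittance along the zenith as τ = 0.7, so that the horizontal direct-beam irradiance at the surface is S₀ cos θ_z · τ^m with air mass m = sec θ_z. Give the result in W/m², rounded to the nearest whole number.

507 W/m²

Hour angle H = 15° × (15.25 − 12) = 48.75°.
With φ = 4.8°, δ = 20.2°, H = 48.75°: sin φ sin δ = 0.0289, cos φ cos δ cos H = 0.6166, so cos θ_z = 0.6455.
Air mass m = 1/cos θ_z = 1/0.6455 = 1.549; τ^m = 0.7^1.549 = 0.5755.
Surface direct beam = 1365 × 0.6455 × 0.5755 = 507.08 W/m².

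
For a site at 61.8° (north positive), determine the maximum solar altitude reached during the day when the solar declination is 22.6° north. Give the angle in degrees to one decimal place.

At local solar noon the hour angle is zero, so the elevation is 90° − |φ − δ| = 90° − |61.8° − (22.6°)| = 90° − 39.2° = 50.8°.

50.8°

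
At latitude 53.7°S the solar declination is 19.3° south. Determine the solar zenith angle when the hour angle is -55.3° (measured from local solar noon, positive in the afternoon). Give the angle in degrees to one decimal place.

54.2°

With φ = -53.7°, δ = -19.3°, H = -55.30°: sin φ sin δ = 0.2664, cos φ cos δ cos H = 0.3181, so cos θ_z = 0.5845.
θ_z = arccos(0.5845) = 54.23°.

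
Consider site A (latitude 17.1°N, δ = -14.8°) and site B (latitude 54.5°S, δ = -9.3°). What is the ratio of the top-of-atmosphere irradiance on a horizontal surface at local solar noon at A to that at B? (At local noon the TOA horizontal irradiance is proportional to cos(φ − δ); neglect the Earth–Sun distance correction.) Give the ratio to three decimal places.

1.205

A: cos θ_z = cos(17.1° − (-14.8°)) = 0.8490.
B: cos θ_z = cos(-54.5° − (-9.3°)) = 0.7046.
Ratio A/B = 0.8490 / 0.7046 = 1.2049.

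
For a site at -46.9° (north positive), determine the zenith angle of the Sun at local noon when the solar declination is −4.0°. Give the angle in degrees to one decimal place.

42.9°

At local solar noon the hour angle is zero, so the zenith angle is |φ − δ| = |-46.9° − (-4.0°)| = 42.9°.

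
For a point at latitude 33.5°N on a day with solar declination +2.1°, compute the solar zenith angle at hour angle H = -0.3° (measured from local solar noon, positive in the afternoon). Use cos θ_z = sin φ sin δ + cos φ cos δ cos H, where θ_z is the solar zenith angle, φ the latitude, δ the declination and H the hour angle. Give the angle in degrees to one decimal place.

31.4°

cos θ_z = sin(33.5°) sin(2.1°) + cos(33.5°) cos(2.1°) cos(-0.30°) = 0.0202 + 0.8333 = 0.8535.
θ_z = arccos(0.8535) = 31.41°.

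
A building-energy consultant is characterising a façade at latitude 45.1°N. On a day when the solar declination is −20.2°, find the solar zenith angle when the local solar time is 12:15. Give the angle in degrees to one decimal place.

Hour angle H = 15° × (12.25 − 12) = 3.75°.
cos θ_z = sin φ sin δ + cos φ cos δ cos H = (0.7083)(-0.3453) + (0.7059)(0.9385)(0.9979) = 0.4165.
θ_z = arccos(0.4165) = 65.39°.

65.4°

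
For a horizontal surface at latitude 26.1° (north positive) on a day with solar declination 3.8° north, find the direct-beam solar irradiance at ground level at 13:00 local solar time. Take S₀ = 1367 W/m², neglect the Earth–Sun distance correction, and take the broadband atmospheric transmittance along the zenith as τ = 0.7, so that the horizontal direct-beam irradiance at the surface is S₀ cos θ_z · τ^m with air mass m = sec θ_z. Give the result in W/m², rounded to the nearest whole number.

821 W/m²

Hour angle H = 15° × (13 − 12) = 15.00°.
cos θ_z = sin(26.1°) sin(3.8°) + cos(26.1°) cos(3.8°) cos(15.00°) = 0.0292 + 0.8655 = 0.8947.
Air mass m = 1/cos θ_z = 1/0.8947 = 1.118; τ^m = 0.7^1.118 = 0.6712.
Surface direct beam = 1367 × 0.8947 × 0.6712 = 820.91 W/m².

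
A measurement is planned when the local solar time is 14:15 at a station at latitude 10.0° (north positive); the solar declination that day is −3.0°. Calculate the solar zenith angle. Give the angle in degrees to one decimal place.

36.0°

Hour angle H = 15° × (14.25 − 12) = 33.75°.
With φ = 10.0°, δ = -3.0°, H = 33.75°: sin φ sin δ = -0.0091, cos φ cos δ cos H = 0.8177, so cos θ_z = 0.8086.
θ_z = arccos(0.8086) = 36.04°.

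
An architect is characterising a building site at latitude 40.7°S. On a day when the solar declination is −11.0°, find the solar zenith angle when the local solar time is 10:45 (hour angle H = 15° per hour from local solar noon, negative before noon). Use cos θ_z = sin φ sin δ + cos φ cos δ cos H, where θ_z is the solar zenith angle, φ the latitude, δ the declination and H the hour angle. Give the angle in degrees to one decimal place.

34.0°

Hour angle H = 15° × (10.75 − 12) = -18.75°.
cos θ_z = sin φ sin δ + cos φ cos δ cos H = (-0.6521)(-0.1908) + (0.7581)(0.9816)(0.9469) = 0.8291.
θ_z = arccos(0.8291) = 33.99°.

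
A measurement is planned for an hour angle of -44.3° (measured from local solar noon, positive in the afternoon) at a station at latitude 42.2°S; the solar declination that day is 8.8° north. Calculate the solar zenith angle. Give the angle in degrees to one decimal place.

65.1°

cos θ_z = sin φ sin δ + cos φ cos δ cos H = (-0.6717)(0.1530) + (0.7408)(0.9882)(0.7157) = 0.4212.
θ_z = arccos(0.4212) = 65.09°.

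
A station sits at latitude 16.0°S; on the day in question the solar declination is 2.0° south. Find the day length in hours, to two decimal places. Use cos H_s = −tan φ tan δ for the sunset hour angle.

12.08 hours

The sunset hour angle satisfies cos H_s = −tan φ tan δ = -0.0100, giving H_s = 90.57°.
Day length = 2 H_s / 15° h⁻¹ = 181.14° / 15 = 12.076 h.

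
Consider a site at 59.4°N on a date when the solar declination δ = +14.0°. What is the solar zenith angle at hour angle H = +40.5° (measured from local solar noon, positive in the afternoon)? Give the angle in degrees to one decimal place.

54.3°

cos θ_z = sin(59.4°) sin(14.0°) + cos(59.4°) cos(14.0°) cos(40.50°) = 0.2082 + 0.3756 = 0.5838.
θ_z = arccos(0.5838) = 54.28°.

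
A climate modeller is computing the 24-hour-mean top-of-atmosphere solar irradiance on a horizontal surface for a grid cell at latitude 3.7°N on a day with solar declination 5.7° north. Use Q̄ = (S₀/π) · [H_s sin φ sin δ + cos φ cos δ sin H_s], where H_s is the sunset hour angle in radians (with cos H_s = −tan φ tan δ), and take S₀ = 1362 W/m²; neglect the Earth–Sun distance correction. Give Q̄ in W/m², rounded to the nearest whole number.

−tan φ tan δ = −(0.0647)(0.0998) = -0.0065; H_s = arccos(-0.0065) = 90.37°. In radians, H_s = 1.5773.
H_s sin φ sin δ = 1.5773 × 0.0645 × 0.0993 = 0.0101.
cos φ cos δ sin H_s = 0.9979 × 0.9951 × 1.0000 = 0.9930.
Q̄ = (1362/π) × (0.0101 + 0.9930) = 433.54 × 1.0031 = 434.88 W/m².

435 W/m²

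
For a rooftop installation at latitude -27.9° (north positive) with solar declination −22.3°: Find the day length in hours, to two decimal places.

−tan φ tan δ = −(-0.5295)(-0.4101) = -0.2171; H_s = arccos(-0.2171) = 102.54°.
Day length = 2 H_s / 15° h⁻¹ = 205.08° / 15 = 13.672 h.

13.67 hours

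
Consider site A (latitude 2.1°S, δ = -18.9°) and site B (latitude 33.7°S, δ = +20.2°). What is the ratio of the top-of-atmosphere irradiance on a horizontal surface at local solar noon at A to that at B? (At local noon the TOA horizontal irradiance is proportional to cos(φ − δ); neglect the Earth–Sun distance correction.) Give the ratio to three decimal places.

A: cos θ_z = cos(-2.1° − (-18.9°)) = 0.9573.
B: cos θ_z = cos(-33.7° − (20.2°)) = 0.5892.
Ratio A/B = 0.9573 / 0.5892 = 1.6247.

1.625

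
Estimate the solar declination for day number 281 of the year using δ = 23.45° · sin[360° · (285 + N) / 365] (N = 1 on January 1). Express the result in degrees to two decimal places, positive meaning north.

360 × (285 + 281) / 365 = 558.247°; sin(558.247°) = -0.3131.
δ = 23.45 × -0.3131 = -7.342° ≈ -7.34°.

-7.34°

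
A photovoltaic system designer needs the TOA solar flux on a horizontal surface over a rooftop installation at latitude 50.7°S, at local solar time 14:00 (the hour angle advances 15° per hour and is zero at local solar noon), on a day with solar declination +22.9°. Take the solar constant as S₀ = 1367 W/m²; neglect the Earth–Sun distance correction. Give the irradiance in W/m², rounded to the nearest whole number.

279 W/m²

Hour angle H = 15° × (14 − 12) = 30.00°.
With φ = -50.7°, δ = 22.9°, H = 30.00°: sin φ sin δ = -0.3011, cos φ cos δ cos H = 0.5053, so cos θ_z = 0.2042.
Top-of-atmosphere irradiance = S₀ cos θ_z = 1367 × 0.2042 = 279.14 W/m².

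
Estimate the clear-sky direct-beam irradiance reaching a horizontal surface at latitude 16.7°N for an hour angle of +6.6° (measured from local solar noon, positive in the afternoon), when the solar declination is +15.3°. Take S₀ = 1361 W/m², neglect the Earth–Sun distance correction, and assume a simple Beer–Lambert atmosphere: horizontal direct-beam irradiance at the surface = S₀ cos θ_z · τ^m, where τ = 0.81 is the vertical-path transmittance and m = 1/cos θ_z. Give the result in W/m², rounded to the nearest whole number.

With φ = 16.7°, δ = 15.3°, H = 6.60°: sin φ sin δ = 0.0758, cos φ cos δ cos H = 0.9178, so cos θ_z = 0.9936.
Air mass m = 1/cos θ_z = 1/0.9936 = 1.006; τ^m = 0.81^1.006 = 0.8090.
Surface direct beam = 1361 × 0.9936 × 0.8090 = 1094.00 W/m².

1094 W/m²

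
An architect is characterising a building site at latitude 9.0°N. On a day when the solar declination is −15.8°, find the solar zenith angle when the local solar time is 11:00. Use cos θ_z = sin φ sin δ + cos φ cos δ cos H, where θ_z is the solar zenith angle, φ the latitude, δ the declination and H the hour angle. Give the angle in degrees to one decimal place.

Hour angle H = 15° × (11 − 12) = -15.00°.
cos θ_z = sin φ sin δ + cos φ cos δ cos H = (0.1564)(-0.2723) + (0.9877)(0.9622)(0.9659) = 0.8754.
θ_z = arccos(0.8754) = 28.91°.

28.9°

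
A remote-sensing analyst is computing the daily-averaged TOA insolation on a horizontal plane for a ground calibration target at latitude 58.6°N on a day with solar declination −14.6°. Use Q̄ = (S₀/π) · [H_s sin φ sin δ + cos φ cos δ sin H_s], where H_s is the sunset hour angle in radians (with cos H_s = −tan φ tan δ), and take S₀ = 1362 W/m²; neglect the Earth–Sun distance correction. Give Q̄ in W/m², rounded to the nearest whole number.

92 W/m²

The sunset hour angle satisfies cos H_s = −tan φ tan δ = 0.4267, giving H_s = 64.74°. In radians, H_s = 1.1299.
H_s sin φ sin δ = 1.1299 × 0.8536 × -0.2521 = -0.2431.
cos φ cos δ sin H_s = 0.5210 × 0.9677 × 0.9044 = 0.4560.
Q̄ = (1362/π) × (-0.2431 + 0.4560) = 433.54 × 0.2129 = 92.30 W/m².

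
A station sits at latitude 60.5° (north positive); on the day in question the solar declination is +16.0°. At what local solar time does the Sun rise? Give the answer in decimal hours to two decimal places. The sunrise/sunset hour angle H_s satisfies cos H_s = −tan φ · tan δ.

The sunset hour angle satisfies cos H_s = −tan φ tan δ = -0.5068, giving H_s = 120.45°.
Sunrise is at 12 − H_s/15 = 12 − 8.030 = 3.970 h local solar time.

3.97 h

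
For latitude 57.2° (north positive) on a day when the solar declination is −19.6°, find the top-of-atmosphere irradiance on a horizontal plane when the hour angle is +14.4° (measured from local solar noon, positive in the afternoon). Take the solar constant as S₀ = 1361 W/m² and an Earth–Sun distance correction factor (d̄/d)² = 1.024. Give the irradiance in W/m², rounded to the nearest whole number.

296 W/m²

cos θ_z = sin φ sin δ + cos φ cos δ cos H = (0.8406)(-0.3355) + (0.5417)(0.9421)(0.9686) = 0.2123.
Top-of-atmosphere irradiance = S₀ (d̄/d)² cos θ_z = 1361 × 1.024 × 0.2123 = 295.87 W/m².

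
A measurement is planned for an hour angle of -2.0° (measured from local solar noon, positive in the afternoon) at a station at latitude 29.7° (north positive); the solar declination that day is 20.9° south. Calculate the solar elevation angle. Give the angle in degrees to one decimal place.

cos θ_z = sin φ sin δ + cos φ cos δ cos H = (0.4955)(-0.3567) + (0.8686)(0.9342)(0.9994) = 0.6342.
θ_z = arccos(0.6342) = 50.64°, so the elevation is 90° − 50.64° = 39.36°.

39.4°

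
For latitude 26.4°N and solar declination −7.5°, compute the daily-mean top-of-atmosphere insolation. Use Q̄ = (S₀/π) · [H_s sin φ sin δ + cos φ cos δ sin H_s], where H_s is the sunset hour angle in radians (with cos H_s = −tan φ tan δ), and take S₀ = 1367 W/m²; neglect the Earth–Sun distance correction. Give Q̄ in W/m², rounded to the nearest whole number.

348 W/m²

cos H_s = −tan(26.4°) · tan(-7.5°) = 0.0654, so H_s = arccos(0.0654) = 86.25°. In radians, H_s = 1.5053.
H_s sin φ sin δ = 1.5053 × 0.4446 × -0.1305 = -0.0873.
cos φ cos δ sin H_s = 0.8957 × 0.9914 × 0.9979 = 0.8861.
Q̄ = (1367/π) × (-0.0873 + 0.8861) = 435.13 × 0.7988 = 347.58 W/m².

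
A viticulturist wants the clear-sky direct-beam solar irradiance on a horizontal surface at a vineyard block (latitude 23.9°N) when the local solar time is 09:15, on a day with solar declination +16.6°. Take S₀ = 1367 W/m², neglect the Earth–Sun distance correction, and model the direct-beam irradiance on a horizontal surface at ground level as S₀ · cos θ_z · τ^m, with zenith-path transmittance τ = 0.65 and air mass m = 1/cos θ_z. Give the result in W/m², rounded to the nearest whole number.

607 W/m²

Hour angle H = 15° × (9.25 − 12) = -41.25°.
With φ = 23.9°, δ = 16.6°, H = -41.25°: sin φ sin δ = 0.1157, cos φ cos δ cos H = 0.6587, so cos θ_z = 0.7744.
Air mass m = 1/cos θ_z = 1/0.7744 = 1.291; τ^m = 0.65^1.291 = 0.5734.
Surface direct beam = 1367 × 0.7744 × 0.5734 = 607.00 W/m².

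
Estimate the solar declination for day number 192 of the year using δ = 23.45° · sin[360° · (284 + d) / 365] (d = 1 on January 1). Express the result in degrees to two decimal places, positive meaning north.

+22.11°

360 × (284 + 192) / 365 = 469.479°; sin(469.479°) = 0.9428.
δ = 23.45 × 0.9428 = 22.109° ≈ +22.11°.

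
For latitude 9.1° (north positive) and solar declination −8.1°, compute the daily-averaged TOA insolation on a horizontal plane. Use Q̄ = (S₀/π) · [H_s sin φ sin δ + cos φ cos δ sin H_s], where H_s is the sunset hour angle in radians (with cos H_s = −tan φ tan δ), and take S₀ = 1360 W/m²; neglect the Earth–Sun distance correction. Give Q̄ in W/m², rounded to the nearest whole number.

408 W/m²

cos H_s = −tan(9.1°) · tan(-8.1°) = 0.0228, so H_s = arccos(0.0228) = 88.69°. In radians, H_s = 1.5479.
H_s sin φ sin δ = 1.5479 × 0.1582 × -0.1409 = -0.0345.
cos φ cos δ sin H_s = 0.9874 × 0.9900 × 0.9997 = 0.9772.
Q̄ = (1360/π) × (-0.0345 + 0.9772) = 432.90 × 0.9427 = 408.09 W/m².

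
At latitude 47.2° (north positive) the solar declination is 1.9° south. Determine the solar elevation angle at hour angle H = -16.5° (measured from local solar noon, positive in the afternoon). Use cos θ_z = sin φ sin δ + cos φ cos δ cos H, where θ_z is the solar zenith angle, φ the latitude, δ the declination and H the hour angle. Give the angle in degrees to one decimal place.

38.8°

cos θ_z = sin φ sin δ + cos φ cos δ cos H = (0.7337)(-0.0332) + (0.6794)(0.9995)(0.9588) = 0.6267.
θ_z = arccos(0.6267) = 51.19°, so the elevation is 90° − 51.19° = 38.81°.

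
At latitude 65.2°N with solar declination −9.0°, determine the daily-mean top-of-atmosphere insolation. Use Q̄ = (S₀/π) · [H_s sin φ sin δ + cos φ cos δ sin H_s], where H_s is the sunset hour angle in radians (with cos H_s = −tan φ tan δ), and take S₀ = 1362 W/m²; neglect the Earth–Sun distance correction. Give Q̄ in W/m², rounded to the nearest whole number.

94 W/m²

cos H_s = −tan(65.2°) · tan(-9.0°) = 0.3428, so H_s = arccos(0.3428) = 69.95°. In radians, H_s = 1.2209.
H_s sin φ sin δ = 1.2209 × 0.9078 × -0.1564 = -0.1733.
cos φ cos δ sin H_s = 0.4195 × 0.9877 × 0.9394 = 0.3892.
Q̄ = (1362/π) × (-0.1733 + 0.3892) = 433.54 × 0.2159 = 93.60 W/m².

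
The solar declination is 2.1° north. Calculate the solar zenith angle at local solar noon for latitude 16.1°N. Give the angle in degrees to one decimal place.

At local solar noon the hour angle is zero, so the zenith angle is |φ − δ| = |16.1° − (2.1°)| = 14.0°.

14.0°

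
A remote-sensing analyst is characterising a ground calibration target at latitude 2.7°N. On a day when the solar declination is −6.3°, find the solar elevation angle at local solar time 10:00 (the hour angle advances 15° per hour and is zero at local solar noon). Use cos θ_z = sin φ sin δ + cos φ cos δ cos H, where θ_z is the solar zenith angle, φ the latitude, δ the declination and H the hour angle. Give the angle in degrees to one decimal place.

Hour angle H = 15° × (10 − 12) = -30.00°.
cos θ_z = sin(2.7°) sin(-6.3°) + cos(2.7°) cos(-6.3°) cos(-30.00°) = -0.0052 + 0.8598 = 0.8546.
θ_z = arccos(0.8546) = 31.28°, so the elevation is 90° − 31.28° = 58.72°.

58.7°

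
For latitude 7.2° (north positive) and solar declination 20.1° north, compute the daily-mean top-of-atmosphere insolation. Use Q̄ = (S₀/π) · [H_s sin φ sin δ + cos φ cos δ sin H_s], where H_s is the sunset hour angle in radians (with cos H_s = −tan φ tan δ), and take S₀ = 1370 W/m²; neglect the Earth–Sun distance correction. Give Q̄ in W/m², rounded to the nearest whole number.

436 W/m²

The sunset hour angle satisfies cos H_s = −tan φ tan δ = -0.0462, giving H_s = 92.65°. In radians, H_s = 1.6170.
H_s sin φ sin δ = 1.6170 × 0.1253 × 0.3437 = 0.0696.
cos φ cos δ sin H_s = 0.9921 × 0.9391 × 0.9989 = 0.9307.
Q̄ = (1370/π) × (0.0696 + 0.9307) = 436.08 × 1.0003 = 436.21 W/m².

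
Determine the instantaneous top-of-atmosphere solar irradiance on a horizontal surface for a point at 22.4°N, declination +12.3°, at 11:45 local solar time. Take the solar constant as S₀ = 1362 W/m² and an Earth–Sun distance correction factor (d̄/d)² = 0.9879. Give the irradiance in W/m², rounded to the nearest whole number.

Hour angle H = 15° × (11.75 − 12) = -3.75°.
cos θ_z = sin φ sin δ + cos φ cos δ cos H = (0.3811)(0.2130) + (0.9245)(0.9770)(0.9979) = 0.9825.
Top-of-atmosphere irradiance = S₀ (d̄/d)² cos θ_z = 1362 × 0.9879 × 0.9825 = 1321.97 W/m².

1322 W/m²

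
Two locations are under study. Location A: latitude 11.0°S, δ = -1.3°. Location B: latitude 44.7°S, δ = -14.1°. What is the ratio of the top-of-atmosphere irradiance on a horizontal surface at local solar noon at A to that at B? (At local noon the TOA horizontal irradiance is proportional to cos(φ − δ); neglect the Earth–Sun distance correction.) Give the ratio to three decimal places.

1.145

A: cos θ_z = cos(-11.0° − (-1.3°)) = 0.9857.
B: cos θ_z = cos(-44.7° − (-14.1°)) = 0.8607.
Ratio A/B = 0.9857 / 0.8607 = 1.1452.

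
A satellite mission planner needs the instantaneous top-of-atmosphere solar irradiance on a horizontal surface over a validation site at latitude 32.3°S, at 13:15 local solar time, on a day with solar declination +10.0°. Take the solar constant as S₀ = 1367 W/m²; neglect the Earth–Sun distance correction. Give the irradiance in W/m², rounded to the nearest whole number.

951 W/m²

Hour angle H = 15° × (13.25 − 12) = 18.75°.
With φ = -32.3°, δ = 10.0°, H = 18.75°: sin φ sin δ = -0.0928, cos φ cos δ cos H = 0.7882, so cos θ_z = 0.6954.
Top-of-atmosphere irradiance = S₀ cos θ_z = 1367 × 0.6954 = 950.61 W/m².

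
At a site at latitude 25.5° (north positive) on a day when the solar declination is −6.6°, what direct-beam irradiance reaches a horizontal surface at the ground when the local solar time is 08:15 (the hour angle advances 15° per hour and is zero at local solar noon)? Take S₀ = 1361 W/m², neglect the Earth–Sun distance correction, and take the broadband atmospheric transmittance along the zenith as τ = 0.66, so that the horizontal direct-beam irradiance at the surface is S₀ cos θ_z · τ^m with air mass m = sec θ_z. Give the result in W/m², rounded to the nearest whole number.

242 W/m²

Hour angle H = 15° × (8.25 − 12) = -56.25°.
With φ = 25.5°, δ = -6.6°, H = -56.25°: sin φ sin δ = -0.0495, cos φ cos δ cos H = 0.4981, so cos θ_z = 0.4486.
Air mass m = 1/cos θ_z = 1/0.4486 = 2.229; τ^m = 0.66^2.229 = 0.3961.
Surface direct beam = 1361 × 0.4486 × 0.3961 = 241.84 W/m².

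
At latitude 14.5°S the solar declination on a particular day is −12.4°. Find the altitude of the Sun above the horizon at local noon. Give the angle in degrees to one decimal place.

At local solar noon the hour angle is zero, so the elevation is 90° − |φ − δ| = 90° − |-14.5° − (-12.4°)| = 90° − 2.1° = 87.9°.

87.9°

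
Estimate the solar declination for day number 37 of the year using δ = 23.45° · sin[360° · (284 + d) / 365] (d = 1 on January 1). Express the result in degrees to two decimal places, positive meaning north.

-16.11°

360 × (284 + 37) / 365 = 316.603°; sin(316.603°) = -0.6870.
δ = 23.45 × -0.6870 = -16.110° ≈ -16.11°.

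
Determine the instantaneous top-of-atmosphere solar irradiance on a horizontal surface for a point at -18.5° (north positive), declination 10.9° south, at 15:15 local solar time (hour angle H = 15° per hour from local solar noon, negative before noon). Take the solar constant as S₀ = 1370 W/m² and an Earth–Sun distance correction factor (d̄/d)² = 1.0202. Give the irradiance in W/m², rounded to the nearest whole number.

Hour angle H = 15° × (15.25 − 12) = 48.75°.
With φ = -18.5°, δ = -10.9°, H = 48.75°: sin φ sin δ = 0.0600, cos φ cos δ cos H = 0.6140, so cos θ_z = 0.6740.
Top-of-atmosphere irradiance = S₀ (d̄/d)² cos θ_z = 1370 × 1.0202 × 0.6740 = 942.03 W/m².

942 W/m²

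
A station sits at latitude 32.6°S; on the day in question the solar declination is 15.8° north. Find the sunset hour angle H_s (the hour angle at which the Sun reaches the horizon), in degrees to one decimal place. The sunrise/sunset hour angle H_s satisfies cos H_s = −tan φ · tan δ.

−tan φ tan δ = −(-0.6395)(0.2830) = 0.1810; H_s = arccos(0.1810) = 79.57°.

79.6°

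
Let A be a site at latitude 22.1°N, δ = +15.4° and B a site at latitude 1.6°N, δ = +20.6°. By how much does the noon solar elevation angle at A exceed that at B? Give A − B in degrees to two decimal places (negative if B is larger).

A: 90° − |22.1 − (15.4)| = 83.30°.
B: 90° − |1.6 − (20.6)| = 71.00°.
A − B = 83.30 − 71.00 = 12.30°.

+12.30°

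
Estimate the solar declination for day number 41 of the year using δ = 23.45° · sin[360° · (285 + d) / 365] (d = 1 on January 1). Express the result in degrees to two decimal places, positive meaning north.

-14.59°

360 × (285 + 41) / 365 = 321.534°; sin(321.534°) = -0.6221.
δ = 23.45 × -0.6221 = -14.588° ≈ -14.59°.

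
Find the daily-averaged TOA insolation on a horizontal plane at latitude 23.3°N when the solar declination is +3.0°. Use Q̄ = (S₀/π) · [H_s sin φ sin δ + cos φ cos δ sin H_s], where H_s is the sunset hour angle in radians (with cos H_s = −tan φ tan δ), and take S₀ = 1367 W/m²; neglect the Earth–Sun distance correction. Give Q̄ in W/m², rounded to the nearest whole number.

The sunset hour angle satisfies cos H_s = −tan φ tan δ = -0.0226, giving H_s = 91.29°. In radians, H_s = 1.5933.
H_s sin φ sin δ = 1.5933 × 0.3955 × 0.0523 = 0.0330.
cos φ cos δ sin H_s = 0.9184 × 0.9986 × 0.9997 = 0.9168.
Q̄ = (1367/π) × (0.0330 + 0.9168) = 435.13 × 0.9498 = 413.29 W/m².

413 W/m²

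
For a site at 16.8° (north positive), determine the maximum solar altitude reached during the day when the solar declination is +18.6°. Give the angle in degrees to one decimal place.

88.2°

At local solar noon the hour angle is zero, so the elevation is 90° − |φ − δ| = 90° − |16.8° − (18.6°)| = 90° − 1.8° = 88.2°.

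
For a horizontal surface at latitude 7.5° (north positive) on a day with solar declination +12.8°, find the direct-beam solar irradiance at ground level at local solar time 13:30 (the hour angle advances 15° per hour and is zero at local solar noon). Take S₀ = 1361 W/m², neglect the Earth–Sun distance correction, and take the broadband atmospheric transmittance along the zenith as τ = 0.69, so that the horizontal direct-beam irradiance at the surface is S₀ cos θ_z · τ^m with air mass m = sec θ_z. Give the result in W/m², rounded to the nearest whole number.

Hour angle H = 15° × (13.5 − 12) = 22.50°.
With φ = 7.5°, δ = 12.8°, H = 22.50°: sin φ sin δ = 0.0289, cos φ cos δ cos H = 0.8932, so cos θ_z = 0.9221.
Air mass m = 1/cos θ_z = 1/0.9221 = 1.084; τ^m = 0.69^1.084 = 0.6688.
Surface direct beam = 1361 × 0.9221 × 0.6688 = 839.33 W/m².

839 W/m²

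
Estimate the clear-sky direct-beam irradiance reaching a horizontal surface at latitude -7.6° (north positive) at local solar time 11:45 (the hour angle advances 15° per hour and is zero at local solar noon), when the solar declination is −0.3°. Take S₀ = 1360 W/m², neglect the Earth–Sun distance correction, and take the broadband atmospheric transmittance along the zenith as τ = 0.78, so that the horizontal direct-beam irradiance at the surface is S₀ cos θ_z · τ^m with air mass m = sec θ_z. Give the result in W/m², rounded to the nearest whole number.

Hour angle H = 15° × (11.75 − 12) = -3.75°.
cos θ_z = sin(-7.6°) sin(-0.3°) + cos(-7.6°) cos(-0.3°) cos(-3.75°) = 0.0007 + 0.9891 = 0.9898.
Air mass m = 1/cos θ_z = 1/0.9898 = 1.010; τ^m = 0.78^1.010 = 0.7781.
Surface direct beam = 1360 × 0.9898 × 0.7781 = 1047.42 W/m².

1047 W/m²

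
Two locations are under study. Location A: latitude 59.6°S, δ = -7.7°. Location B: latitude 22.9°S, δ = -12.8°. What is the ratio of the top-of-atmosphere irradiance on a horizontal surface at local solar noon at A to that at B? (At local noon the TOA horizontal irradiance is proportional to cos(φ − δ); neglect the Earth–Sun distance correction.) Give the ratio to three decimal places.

A: cos θ_z = cos(-59.6° − (-7.7°)) = 0.6170.
B: cos θ_z = cos(-22.9° − (-12.8°)) = 0.9845.
Ratio A/B = 0.6170 / 0.9845 = 0.6267.

0.627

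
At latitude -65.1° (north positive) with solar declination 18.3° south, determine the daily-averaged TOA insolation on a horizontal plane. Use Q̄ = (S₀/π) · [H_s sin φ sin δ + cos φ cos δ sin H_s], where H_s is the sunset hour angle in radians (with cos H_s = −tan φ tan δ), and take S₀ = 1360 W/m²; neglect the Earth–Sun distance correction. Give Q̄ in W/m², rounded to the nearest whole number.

413 W/m²

−tan φ tan δ = −(-2.1543)(-0.3307) = -0.7124; H_s = arccos(-0.7124) = 135.43°. In radians, H_s = 2.3637.
H_s sin φ sin δ = 2.3637 × -0.9070 × -0.3140 = 0.6732.
cos φ cos δ sin H_s = 0.4210 × 0.9494 × 0.7018 = 0.2805.
Q̄ = (1360/π) × (0.6732 + 0.2805) = 432.90 × 0.9537 = 412.86 W/m².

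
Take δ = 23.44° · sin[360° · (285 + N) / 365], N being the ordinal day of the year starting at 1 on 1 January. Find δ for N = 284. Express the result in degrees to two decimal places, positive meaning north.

-8.48°

360 × (285 + 284) / 365 = 561.205°; sin(561.205°) = -0.3617.
δ = 23.44 × -0.3617 = -8.478° ≈ -8.48°.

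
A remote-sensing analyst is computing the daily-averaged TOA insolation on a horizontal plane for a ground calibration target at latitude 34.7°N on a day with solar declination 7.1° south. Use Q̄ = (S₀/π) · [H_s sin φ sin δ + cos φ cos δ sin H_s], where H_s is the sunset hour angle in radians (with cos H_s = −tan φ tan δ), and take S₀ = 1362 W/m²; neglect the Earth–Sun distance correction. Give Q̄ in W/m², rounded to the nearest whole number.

cos H_s = −tan(34.7°) · tan(-7.1°) = 0.0862, so H_s = arccos(0.0862) = 85.05°. In radians, H_s = 1.4844.
H_s sin φ sin δ = 1.4844 × 0.5693 × -0.1236 = -0.1045.
cos φ cos δ sin H_s = 0.8221 × 0.9923 × 0.9963 = 0.8128.
Q̄ = (1362/π) × (-0.1045 + 0.8128) = 433.54 × 0.7083 = 307.08 W/m².

307 W/m²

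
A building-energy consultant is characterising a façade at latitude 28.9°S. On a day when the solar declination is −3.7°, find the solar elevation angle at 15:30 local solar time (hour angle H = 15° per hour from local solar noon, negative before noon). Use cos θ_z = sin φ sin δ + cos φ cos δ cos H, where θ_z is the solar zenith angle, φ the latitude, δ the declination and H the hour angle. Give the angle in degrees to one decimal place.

34.3°

Hour angle H = 15° × (15.5 − 12) = 52.50°.
With φ = -28.9°, δ = -3.7°, H = 52.50°: sin φ sin δ = 0.0312, cos φ cos δ cos H = 0.5318, so cos θ_z = 0.5630.
θ_z = arccos(0.5630) = 55.74°, so the elevation is 90° − 55.74° = 34.26°.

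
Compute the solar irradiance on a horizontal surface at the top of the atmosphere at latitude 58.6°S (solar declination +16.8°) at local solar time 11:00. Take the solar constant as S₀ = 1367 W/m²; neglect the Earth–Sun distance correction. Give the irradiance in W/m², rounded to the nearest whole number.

321 W/m²

Hour angle H = 15° × (11 − 12) = -15.00°.
cos θ_z = sin(-58.6°) sin(16.8°) + cos(-58.6°) cos(16.8°) cos(-15.00°) = -0.2467 + 0.4818 = 0.2351.
Top-of-atmosphere irradiance = S₀ cos θ_z = 1367 × 0.2351 = 321.38 W/m².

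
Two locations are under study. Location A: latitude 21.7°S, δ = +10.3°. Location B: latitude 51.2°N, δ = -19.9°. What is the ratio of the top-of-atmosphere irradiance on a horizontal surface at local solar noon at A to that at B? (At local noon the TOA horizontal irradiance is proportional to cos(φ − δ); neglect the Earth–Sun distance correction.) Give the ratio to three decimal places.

A: cos θ_z = cos(-21.7° − (10.3°)) = 0.8480.
B: cos θ_z = cos(51.2° − (-19.9°)) = 0.3239.
Ratio A/B = 0.8480 / 0.3239 = 2.6181.

2.618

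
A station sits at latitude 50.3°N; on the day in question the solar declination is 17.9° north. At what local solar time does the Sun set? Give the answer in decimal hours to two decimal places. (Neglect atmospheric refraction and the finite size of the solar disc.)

19.53 h

The sunset hour angle satisfies cos H_s = −tan φ tan δ = -0.3890, giving H_s = 112.89°.
Sunset is at 12 + H_s/15 = 12 + 7.526 = 19.526 h local solar time.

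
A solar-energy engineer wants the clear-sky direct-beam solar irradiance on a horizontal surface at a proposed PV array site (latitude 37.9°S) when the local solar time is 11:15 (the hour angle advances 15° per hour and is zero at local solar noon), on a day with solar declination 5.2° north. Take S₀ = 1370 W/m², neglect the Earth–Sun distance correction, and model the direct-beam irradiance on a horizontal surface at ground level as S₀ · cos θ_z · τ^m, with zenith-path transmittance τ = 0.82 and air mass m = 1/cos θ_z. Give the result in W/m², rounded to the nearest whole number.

742 W/m²

Hour angle H = 15° × (11.25 − 12) = -11.25°.
cos θ_z = sin(-37.9°) sin(5.2°) + cos(-37.9°) cos(5.2°) cos(-11.25°) = -0.0557 + 0.7707 = 0.7150.
Air mass m = 1/cos θ_z = 1/0.7150 = 1.399; τ^m = 0.82^1.399 = 0.7576.
Surface direct beam = 1370 × 0.7150 × 0.7576 = 742.11 W/m².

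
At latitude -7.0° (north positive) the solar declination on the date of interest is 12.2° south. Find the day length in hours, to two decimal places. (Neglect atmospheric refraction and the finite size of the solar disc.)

12.20 hours

−tan φ tan δ = −(-0.1228)(-0.2162) = -0.0265; H_s = arccos(-0.0265) = 91.52°.
Day length = 2 H_s / 15° h⁻¹ = 183.04° / 15 = 12.203 h.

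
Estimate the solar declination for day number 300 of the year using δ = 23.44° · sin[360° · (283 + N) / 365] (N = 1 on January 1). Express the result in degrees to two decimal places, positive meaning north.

360 × (283 + 300) / 365 = 575.014°; sin(575.014°) = -0.5738.
δ = 23.44 × -0.5738 = -13.450° ≈ -13.45°.

-13.45°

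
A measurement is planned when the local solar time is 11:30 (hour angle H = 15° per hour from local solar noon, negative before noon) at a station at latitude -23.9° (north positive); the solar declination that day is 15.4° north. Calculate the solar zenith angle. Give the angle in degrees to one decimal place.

40.0°

Hour angle H = 15° × (11.5 − 12) = -7.50°.
With φ = -23.9°, δ = 15.4°, H = -7.50°: sin φ sin δ = -0.1076, cos φ cos δ cos H = 0.8739, so cos θ_z = 0.7663.
θ_z = arccos(0.7663) = 39.98°.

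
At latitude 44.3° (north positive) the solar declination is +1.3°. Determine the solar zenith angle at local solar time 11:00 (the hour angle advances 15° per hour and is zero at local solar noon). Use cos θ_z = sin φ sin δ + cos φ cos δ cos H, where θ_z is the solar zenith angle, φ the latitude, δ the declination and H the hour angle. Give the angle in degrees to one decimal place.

Hour angle H = 15° × (11 − 12) = -15.00°.
cos θ_z = sin φ sin δ + cos φ cos δ cos H = (0.6984)(0.0227) + (0.7157)(0.9997)(0.9659) = 0.7069.
θ_z = arccos(0.7069) = 45.02°.

45.0°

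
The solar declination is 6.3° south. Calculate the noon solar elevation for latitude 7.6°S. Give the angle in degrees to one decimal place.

88.7°

At local solar noon the hour angle is zero, so the elevation is 90° − |φ − δ| = 90° − |-7.6° − (-6.3°)| = 90° − 1.3° = 88.7°.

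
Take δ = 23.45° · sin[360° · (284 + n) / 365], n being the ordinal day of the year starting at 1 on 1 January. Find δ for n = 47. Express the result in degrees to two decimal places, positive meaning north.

360 × (284 + 47) / 365 = 326.466°; sin(326.466°) = -0.5524.
δ = 23.45 × -0.5524 = -12.954° ≈ -12.95°.

-12.95°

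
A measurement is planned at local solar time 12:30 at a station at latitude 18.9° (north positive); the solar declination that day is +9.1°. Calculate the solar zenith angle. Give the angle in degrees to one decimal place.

Hour angle H = 15° × (12.5 − 12) = 7.50°.
With φ = 18.9°, δ = 9.1°, H = 7.50°: sin φ sin δ = 0.0512, cos φ cos δ cos H = 0.9262, so cos θ_z = 0.9774.
θ_z = arccos(0.9774) = 12.20°.

12.2°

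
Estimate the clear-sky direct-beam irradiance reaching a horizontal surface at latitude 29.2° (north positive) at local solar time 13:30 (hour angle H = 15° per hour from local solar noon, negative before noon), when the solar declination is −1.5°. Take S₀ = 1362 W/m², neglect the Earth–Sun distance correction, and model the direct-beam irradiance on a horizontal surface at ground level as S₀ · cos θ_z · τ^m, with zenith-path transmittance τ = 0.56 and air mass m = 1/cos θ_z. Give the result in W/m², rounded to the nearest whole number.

Hour angle H = 15° × (13.5 − 12) = 22.50°.
cos θ_z = sin φ sin δ + cos φ cos δ cos H = (0.4879)(-0.0262) + (0.8729)(0.9997)(0.9239) = 0.7934.
Air mass m = 1/cos θ_z = 1/0.7934 = 1.260; τ^m = 0.56^1.260 = 0.4816.
Surface direct beam = 1362 × 0.7934 × 0.4816 = 520.42 W/m².

520 W/m²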